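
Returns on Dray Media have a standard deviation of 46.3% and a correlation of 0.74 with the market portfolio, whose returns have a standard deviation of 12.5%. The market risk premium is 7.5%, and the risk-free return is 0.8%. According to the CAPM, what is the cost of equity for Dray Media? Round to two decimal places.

β = ρ × σ_i / σ_m = 0.74 × 46.3% / 12.5% = 2.7410
E(R) = 0.8% + 2.7410 × 7.5% = 21.36%

21.36%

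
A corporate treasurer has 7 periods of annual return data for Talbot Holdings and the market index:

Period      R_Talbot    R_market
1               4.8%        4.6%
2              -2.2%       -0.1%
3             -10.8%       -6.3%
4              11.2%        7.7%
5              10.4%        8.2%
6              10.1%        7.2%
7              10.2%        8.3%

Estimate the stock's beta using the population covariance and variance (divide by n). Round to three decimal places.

1.513

Mean R_i = (4.8 − 2.2 − 10.8 + 11.2 + 10.4 + 10.1 + 10.2) / 7 = 4.8143%
Mean R_m = (4.6 − 0.1 − 6.3 + 7.7 + 8.2 + 7.2 + 8.3) / 7 = 4.2286%
Σ(R_i − R̄_i)(R_m − R̄_m) = 276.7371  ⇒  Cov = 276.7371 / 7 = 39.5339
Σ(R_m − R̄_m)² = 182.9543  ⇒  Var(R_m) = 182.9543 / 7 = 26.1363
β = Cov / Var(R_m) = 39.5339 / 26.1363 = 1.5126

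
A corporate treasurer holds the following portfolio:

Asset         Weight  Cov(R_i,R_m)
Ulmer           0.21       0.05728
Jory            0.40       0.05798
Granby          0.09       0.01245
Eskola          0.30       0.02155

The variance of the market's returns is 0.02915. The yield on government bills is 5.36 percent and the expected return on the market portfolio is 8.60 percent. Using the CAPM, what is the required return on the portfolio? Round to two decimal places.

10.12%

β_Ulmer = 0.05728 / 0.02915 = 1.9650
β_Jory = 0.05798 / 0.02915 = 1.9890
β_Granby = 0.01245 / 0.02915 = 0.4271
β_Eskola = 0.02155 / 0.02915 = 0.7393
β_P = Σ w_i β_i = 0.21×1.9650 + 0.40×1.9890 + 0.09×0.4271 + 0.30×0.7393 = 1.4685
MRP = 8.60% − 5.36% = 3.24%
E(R_P) = R_f + β_P × MRP = 5.36% + 1.4685 × 3.24% = 10.12%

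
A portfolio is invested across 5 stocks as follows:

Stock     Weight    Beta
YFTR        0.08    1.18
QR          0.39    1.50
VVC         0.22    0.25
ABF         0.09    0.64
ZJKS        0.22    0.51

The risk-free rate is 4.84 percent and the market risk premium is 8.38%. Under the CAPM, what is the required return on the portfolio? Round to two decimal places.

β_P = Σ w_i β_i = 0.08×1.18 + 0.39×1.50 + 0.22×0.25 + 0.09×0.64 + 0.22×0.51 = 0.9042
E(R_P) = R_f + β_P × MRP = 4.84% + 0.9042 × 8.38% = 12.42%

12.42%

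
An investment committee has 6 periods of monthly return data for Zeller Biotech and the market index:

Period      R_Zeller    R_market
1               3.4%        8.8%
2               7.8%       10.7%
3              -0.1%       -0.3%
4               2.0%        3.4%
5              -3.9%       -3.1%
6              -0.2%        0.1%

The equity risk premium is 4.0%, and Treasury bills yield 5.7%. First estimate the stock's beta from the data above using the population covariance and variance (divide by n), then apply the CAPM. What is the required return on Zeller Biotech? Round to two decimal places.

8.46%

Mean R_i = (3.4 + 7.8 − 0.1 + 2.0 − 3.9 − 0.2) / 6 = 1.5000%
Mean R_m = (8.8 + 10.7 − 0.3 + 3.4 − 3.1 + 0.1) / 6 = 3.2667%
Σ(R_i − R̄_i)(R_m − R̄_m) = 102.8800  ⇒  Cov = 102.8800 / 6 = 17.1467
Σ(R_m − R̄_m)² = 149.1733  ⇒  Var(R_m) = 149.1733 / 6 = 24.8622
β = Cov / Var(R_m) = 17.1467 / 24.8622 = 0.6897
E(R) = R_f + β × MRP = 5.7% + 0.6897 × 4.0% = 8.46%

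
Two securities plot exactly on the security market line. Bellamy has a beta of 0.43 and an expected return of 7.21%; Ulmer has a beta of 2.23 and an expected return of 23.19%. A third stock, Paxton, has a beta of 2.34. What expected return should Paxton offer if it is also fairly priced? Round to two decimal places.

24.17%

MRP (SML slope) = (23.19% − 7.21%) / (2.23 − 0.43) = 15.98% / 1.80 = 8.8778%
R_f (intercept) = 7.21% − 0.43 × 8.8778% = 3.3925%
E(R_Paxton) = R_f + β × MRP = 3.3925% + 2.34 × 8.8778% = 24.17%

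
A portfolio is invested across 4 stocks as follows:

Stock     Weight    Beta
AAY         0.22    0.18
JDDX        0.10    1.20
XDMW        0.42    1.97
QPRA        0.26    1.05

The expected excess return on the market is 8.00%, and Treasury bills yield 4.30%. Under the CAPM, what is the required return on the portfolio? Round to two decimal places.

β_P = Σ w_i β_i = 0.22×0.18 + 0.10×1.20 + 0.42×1.97 + 0.26×1.05 = 1.2600
E(R_P) = R_f + β_P × MRP = 4.30% + 1.2600 × 8.00% = 14.38%

14.38%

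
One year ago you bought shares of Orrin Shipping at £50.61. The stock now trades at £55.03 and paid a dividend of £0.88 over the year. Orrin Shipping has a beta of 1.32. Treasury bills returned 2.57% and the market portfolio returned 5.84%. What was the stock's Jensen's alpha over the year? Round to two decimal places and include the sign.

Realised HPR = (P1 + D1 − P0) / P0 = (55.03 + 0.88 − 50.61) / 50.61 = 5.30 / 50.61 = 10.4722%
MRP = 5.84% − 2.57% = 3.27%
CAPM required = R_f + β·MRP = 2.57% + 1.32 × 3.27% = 6.8864%
α = realised − required = 10.4722% − 6.8864% = +3.59%

+3.59%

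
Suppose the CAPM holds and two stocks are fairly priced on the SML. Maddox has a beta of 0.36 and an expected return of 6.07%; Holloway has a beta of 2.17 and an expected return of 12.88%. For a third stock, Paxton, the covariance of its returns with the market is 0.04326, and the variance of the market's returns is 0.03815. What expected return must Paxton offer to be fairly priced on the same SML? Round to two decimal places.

8.98%

MRP = (12.88% − 6.07%) / (2.17 − 0.36) = 3.7624%
R_f = 6.07% − 0.36 × 3.7624% = 4.7155%
β_Paxton = Cov / Var(R_m) = 0.04326 / 0.03815 = 1.1339
E(R_Paxton) = R_f + β × MRP = 4.7155% + 1.1339 × 3.7624% = 8.98%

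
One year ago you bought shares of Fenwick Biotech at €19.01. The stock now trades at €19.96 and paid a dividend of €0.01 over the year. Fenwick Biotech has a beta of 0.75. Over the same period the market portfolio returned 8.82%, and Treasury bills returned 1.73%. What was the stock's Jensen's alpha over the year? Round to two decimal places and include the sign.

-2.00%

Realised HPR = (P1 + D1 − P0) / P0 = (19.96 + 0.01 − 19.01) / 19.01 = 0.96 / 19.01 = 5.0500%
MRP = 8.82% − 1.73% = 7.09%
CAPM required = R_f + β·MRP = 1.73% + 0.75 × 7.09% = 7.0475%
α = realised − required = 5.0500% − 7.0475% = -2.00%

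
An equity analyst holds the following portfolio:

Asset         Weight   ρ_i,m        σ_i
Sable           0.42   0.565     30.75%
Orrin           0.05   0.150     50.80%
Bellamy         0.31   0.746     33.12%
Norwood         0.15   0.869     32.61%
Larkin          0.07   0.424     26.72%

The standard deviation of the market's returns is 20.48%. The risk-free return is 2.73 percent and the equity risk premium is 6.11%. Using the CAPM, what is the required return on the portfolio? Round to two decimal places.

β_Sable = 0.565 × 30.75% / 20.48% = 0.8483
β_Orrin = 0.150 × 50.80% / 20.48% = 0.3721
β_Bellamy = 0.746 × 33.12% / 20.48% = 1.2064
β_Norwood = 0.869 × 32.61% / 20.48% = 1.3837
β_Larkin = 0.424 × 26.72% / 20.48% = 0.5532
β_P = Σ w_i β_i = 0.42×0.8483 + 0.05×0.3721 + 0.31×1.2064 + 0.15×1.3837 + 0.07×0.5532 = 0.9952
E(R_P) = R_f + β_P × MRP = 2.73% + 0.9952 × 6.11% = 8.81%

8.81%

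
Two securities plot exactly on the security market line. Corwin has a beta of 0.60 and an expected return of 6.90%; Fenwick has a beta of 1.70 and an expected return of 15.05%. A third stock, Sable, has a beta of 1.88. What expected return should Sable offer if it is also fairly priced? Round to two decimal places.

16.38%

MRP (SML slope) = (15.05% − 6.90%) / (1.70 − 0.60) = 8.15% / 1.10 = 7.4091%
R_f (intercept) = 6.90% − 0.60 × 7.4091% = 2.4545%
E(R_Sable) = R_f + β × MRP = 2.4545% + 1.88 × 7.4091% = 16.38%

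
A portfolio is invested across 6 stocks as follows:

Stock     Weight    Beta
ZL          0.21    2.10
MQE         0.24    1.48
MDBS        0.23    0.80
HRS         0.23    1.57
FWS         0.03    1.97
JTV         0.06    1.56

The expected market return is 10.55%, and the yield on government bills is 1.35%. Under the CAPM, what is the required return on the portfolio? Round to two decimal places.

β_P = Σ w_i β_i = 0.21×2.10 + 0.24×1.48 + 0.23×0.80 + 0.23×1.57 + 0.03×1.97 + 0.06×1.56 = 1.4940
MRP = 10.55% − 1.35% = 9.20%
E(R_P) = R_f + β_P × MRP = 1.35% + 1.4940 × 9.20% = 15.09%

15.09%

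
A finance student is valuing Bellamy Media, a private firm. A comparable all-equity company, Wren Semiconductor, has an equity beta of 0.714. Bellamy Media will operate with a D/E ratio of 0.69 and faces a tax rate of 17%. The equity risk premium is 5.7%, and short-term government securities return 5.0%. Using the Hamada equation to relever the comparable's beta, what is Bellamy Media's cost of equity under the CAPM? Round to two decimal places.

11.40%

β_L = β_U × [1 + (1 − t)(D/E)] = 0.714 × [1 + (1 − 0.17) × 0.69]
    = 0.714 × [1 + 0.83 × 0.69] = 0.714 × 1.5727 = 1.1229
E(R) = R_f + β_L × MRP = 5.0% + 1.1229 × 5.7% = 11.40%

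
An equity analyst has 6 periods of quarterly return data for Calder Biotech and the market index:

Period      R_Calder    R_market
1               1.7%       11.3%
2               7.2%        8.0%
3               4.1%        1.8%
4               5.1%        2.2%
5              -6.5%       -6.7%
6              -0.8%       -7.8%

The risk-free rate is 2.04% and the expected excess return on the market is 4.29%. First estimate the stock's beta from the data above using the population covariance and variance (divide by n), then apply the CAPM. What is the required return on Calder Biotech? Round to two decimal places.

3.94%

Mean R_i = (1.7 + 7.2 + 4.1 + 5.1 − 6.5 − 0.8) / 6 = 1.8000%
Mean R_m = (11.3 + 8.0 + 1.8 + 2.2 − 6.7 − 7.8) / 6 = 1.4667%
Σ(R_i − R̄_i)(R_m − R̄_m) = 129.3600  ⇒  Cov = 129.3600 / 6 = 21.5600
Σ(R_m − R̄_m)² = 292.5933  ⇒  Var(R_m) = 292.5933 / 6 = 48.7656
β = Cov / Var(R_m) = 21.5600 / 48.7656 = 0.4421
E(R) = R_f + β × MRP = 2.04% + 0.4421 × 4.29% = 3.94%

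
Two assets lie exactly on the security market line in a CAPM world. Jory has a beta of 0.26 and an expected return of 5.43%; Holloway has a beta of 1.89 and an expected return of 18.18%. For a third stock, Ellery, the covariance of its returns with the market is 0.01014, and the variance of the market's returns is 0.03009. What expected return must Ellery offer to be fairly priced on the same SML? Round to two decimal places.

6.03%

MRP = (18.18% − 5.43%) / (1.89 − 0.26) = 7.8221%
R_f = 5.43% − 0.26 × 7.8221% = 3.3963%
β_Ellery = Cov / Var(R_m) = 0.01014 / 0.03009 = 0.3370
E(R_Ellery) = R_f + β × MRP = 3.3963% + 0.3370 × 7.8221% = 6.03%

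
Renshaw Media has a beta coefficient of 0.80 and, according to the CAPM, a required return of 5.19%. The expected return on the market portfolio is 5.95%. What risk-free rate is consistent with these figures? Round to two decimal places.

E(R) = R_f + β(E(R_m) − R_f) = R_f(1 − β) + β·E(R_m)
5.19% = R_f × (1 − 0.80) + 0.80 × 5.95%
5.19% = R_f × 0.20 + 4.7600%
R_f = (5.19% − 4.7600%) / 0.20 = 2.15%

2.15%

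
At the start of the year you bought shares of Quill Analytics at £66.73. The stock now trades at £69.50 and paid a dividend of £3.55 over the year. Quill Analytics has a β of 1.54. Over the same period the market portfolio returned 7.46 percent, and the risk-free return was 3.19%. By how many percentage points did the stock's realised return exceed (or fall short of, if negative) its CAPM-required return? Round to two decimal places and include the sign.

Realised HPR = (P1 + D1 − P0) / P0 = (69.50 + 3.55 − 66.73) / 66.73 = 6.32 / 66.73 = 9.4710%
MRP = 7.46% − 3.19% = 4.27%
CAPM required = R_f + β·MRP = 3.19% + 1.54 × 4.27% = 9.7658%
α = realised − required = 9.4710% − 9.7658% = -0.29%

-0.29%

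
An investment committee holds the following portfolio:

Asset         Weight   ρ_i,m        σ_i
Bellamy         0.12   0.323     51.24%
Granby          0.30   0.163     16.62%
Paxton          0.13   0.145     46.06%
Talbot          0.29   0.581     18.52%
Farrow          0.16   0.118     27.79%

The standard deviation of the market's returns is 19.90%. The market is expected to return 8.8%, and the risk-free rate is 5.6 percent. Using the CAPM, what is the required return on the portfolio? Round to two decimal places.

β_Bellamy = 0.323 × 51.24% / 19.90% = 0.8317
β_Granby = 0.163 × 16.62% / 19.90% = 0.1361
β_Paxton = 0.145 × 46.06% / 19.90% = 0.3356
β_Talbot = 0.581 × 18.52% / 19.90% = 0.5407
β_Farrow = 0.118 × 27.79% / 19.90% = 0.1648
β_P = Σ w_i β_i = 0.12×0.8317 + 0.30×0.1361 + 0.13×0.3356 + 0.29×0.5407 + 0.16×0.1648 = 0.3674
MRP = 8.8% − 5.6% = 3.20%
E(R_P) = R_f + β_P × MRP = 5.6% + 0.3674 × 3.2% = 6.78%

6.78%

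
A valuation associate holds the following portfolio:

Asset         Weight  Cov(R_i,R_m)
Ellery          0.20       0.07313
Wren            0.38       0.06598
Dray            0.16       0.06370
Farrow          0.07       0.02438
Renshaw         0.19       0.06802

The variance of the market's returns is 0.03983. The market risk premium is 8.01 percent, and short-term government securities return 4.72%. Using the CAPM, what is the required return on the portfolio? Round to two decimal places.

17.70%

β_Ellery = 0.07313 / 0.03983 = 1.8361
β_Wren = 0.06598 / 0.03983 = 1.6565
β_Dray = 0.06370 / 0.03983 = 1.5993
β_Farrow = 0.02438 / 0.03983 = 0.6121
β_Renshaw = 0.06802 / 0.03983 = 1.7078
β_P = Σ w_i β_i = 0.20×1.8361 + 0.38×1.6565 + 0.16×1.5993 + 0.07×0.6121 + 0.19×1.7078 = 1.6199
E(R_P) = R_f + β_P × MRP = 4.72% + 1.6199 × 8.01% = 17.70%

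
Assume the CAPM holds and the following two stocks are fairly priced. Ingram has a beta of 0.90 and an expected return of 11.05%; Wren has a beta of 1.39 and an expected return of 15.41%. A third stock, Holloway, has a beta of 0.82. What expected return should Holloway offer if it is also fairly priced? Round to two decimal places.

MRP (SML slope) = (15.41% − 11.05%) / (1.39 − 0.90) = 4.36% / 0.49 = 8.8980%
R_f (intercept) = 11.05% − 0.90 × 8.8980% = 3.0418%
E(R_Holloway) = R_f + β × MRP = 3.0418% + 0.82 × 8.8980% = 10.34%

10.34%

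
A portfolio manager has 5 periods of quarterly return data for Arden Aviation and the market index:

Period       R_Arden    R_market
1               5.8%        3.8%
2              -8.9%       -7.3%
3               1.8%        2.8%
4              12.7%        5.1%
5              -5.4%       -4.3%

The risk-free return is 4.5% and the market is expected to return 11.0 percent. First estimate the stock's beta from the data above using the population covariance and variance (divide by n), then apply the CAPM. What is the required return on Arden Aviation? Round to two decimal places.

14.24%

Mean R_i = (5.8 − 8.9 + 1.8 + 12.7 − 5.4) / 5 = 1.2000%
Mean R_m = (3.8 − 7.3 + 2.8 + 5.1 − 4.3) / 5 = 0.0200%
Σ(R_i − R̄_i)(R_m − R̄_m) = 179.9200  ⇒  Cov = 179.9200 / 5 = 35.9840
Σ(R_m − R̄_m)² = 120.0680  ⇒  Var(R_m) = 120.0680 / 5 = 24.0136
β = Cov / Var(R_m) = 35.9840 / 24.0136 = 1.4985
MRP = 11.0% − 4.5% = 6.50%
E(R) = R_f + β × MRP = 4.5% + 1.4985 × 6.5% = 14.24%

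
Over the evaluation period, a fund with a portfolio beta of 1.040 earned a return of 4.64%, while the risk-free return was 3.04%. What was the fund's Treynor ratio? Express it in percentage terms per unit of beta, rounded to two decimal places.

Treynor = (R_P − R_f) / β_P = (4.64% − 3.04%) / 1.0400 = 1.60% / 1.0400 = 1.54%

1.54%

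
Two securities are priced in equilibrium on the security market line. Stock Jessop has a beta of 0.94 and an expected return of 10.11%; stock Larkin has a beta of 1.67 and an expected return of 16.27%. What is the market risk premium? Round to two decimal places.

8.44%

Both satisfy E(R) = R_f + β·MRP, so the slope of the SML is
MRP = (16.27% − 10.11%) / (1.67 − 0.94) = 6.16% / 0.73 = 8.4384%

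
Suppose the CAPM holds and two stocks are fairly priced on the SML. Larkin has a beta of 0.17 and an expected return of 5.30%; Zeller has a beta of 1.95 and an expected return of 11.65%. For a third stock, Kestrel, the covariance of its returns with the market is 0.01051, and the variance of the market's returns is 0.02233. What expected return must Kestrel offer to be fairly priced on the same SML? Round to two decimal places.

MRP = (11.65% − 5.30%) / (1.95 − 0.17) = 3.5674%
R_f = 5.30% − 0.17 × 3.5674% = 4.6935%
β_Kestrel = Cov / Var(R_m) = 0.01051 / 0.02233 = 0.4707
E(R_Kestrel) = R_f + β × MRP = 4.6935% + 0.4707 × 3.5674% = 6.37%

6.37%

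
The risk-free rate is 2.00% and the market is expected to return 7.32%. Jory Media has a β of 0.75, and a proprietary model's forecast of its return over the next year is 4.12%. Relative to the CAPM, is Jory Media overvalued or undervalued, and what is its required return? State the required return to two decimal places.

Overvalued; required return 5.99%

MRP = 7.32% − 2.00% = 5.32%
Required return = R_f + β·MRP = 2.00% + 0.75 × 5.32% = 5.99%
Forecast 4.12% < required 5.99% → the stock plots below the SML → overvalued.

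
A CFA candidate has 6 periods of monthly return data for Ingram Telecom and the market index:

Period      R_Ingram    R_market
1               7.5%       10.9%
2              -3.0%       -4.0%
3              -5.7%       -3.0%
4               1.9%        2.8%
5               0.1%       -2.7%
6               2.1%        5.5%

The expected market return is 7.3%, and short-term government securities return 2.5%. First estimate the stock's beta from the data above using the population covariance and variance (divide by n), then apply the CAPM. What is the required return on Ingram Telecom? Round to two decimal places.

Mean R_i = (7.5 − 3.0 − 5.7 + 1.9 + 0.1 + 2.1) / 6 = 0.4833%
Mean R_m = (10.9 − 4.0 − 3.0 + 2.8 − 2.7 + 5.5) / 6 = 1.5833%
Σ(R_i − R̄_i)(R_m − R̄_m) = 122.8583  ⇒  Cov = 122.8583 / 6 = 20.4764
Σ(R_m − R̄_m)² = 174.1483  ⇒  Var(R_m) = 174.1483 / 6 = 29.0247
β = Cov / Var(R_m) = 20.4764 / 29.0247 = 0.7055
MRP = 7.3% − 2.5% = 4.80%
E(R) = R_f + β × MRP = 2.5% + 0.7055 × 4.8% = 5.89%

5.89%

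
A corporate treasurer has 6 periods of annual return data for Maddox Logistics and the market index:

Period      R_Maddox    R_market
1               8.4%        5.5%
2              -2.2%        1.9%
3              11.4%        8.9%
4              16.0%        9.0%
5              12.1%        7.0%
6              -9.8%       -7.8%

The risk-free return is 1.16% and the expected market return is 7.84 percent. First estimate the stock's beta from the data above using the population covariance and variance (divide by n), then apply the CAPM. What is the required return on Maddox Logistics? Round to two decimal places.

Mean R_i = (8.4 − 2.2 + 11.4 + 16.0 + 12.1 − 9.8) / 6 = 5.9833%
Mean R_m = (5.5 + 1.9 + 8.9 + 9.0 + 7.0 − 7.8) / 6 = 4.0833%
Σ(R_i − R̄_i)(R_m − R̄_m) = 302.0283  ⇒  Cov = 302.0283 / 6 = 50.3381
Σ(R_m − R̄_m)² = 203.8683  ⇒  Var(R_m) = 203.8683 / 6 = 33.9781
β = Cov / Var(R_m) = 50.3381 / 33.9781 = 1.4815
MRP = 7.84% − 1.16% = 6.68%
E(R) = R_f + β × MRP = 1.16% + 1.4815 × 6.68% = 11.06%

11.06%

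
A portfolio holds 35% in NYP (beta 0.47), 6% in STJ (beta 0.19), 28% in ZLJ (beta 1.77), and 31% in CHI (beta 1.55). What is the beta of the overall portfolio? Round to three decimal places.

1.152

β_P = Σ w_i β_i = 0.35×0.47 + 0.06×0.19 + 0.28×1.77 + 0.31×1.55 = 1.1520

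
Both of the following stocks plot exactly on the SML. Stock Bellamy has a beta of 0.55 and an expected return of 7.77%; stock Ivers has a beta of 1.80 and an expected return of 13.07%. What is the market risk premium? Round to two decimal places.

Both satisfy E(R) = R_f + β·MRP, so the slope of the SML is
MRP = (13.07% − 7.77%) / (1.80 − 0.55) = 5.30% / 1.25 = 4.2400%

4.24%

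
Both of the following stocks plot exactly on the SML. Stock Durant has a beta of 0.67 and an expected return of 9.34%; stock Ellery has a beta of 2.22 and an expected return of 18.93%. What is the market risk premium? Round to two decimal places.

Both satisfy E(R) = R_f + β·MRP, so the slope of the SML is
MRP = (18.93% − 9.34%) / (2.22 − 0.67) = 9.59% / 1.55 = 6.1871%

6.19%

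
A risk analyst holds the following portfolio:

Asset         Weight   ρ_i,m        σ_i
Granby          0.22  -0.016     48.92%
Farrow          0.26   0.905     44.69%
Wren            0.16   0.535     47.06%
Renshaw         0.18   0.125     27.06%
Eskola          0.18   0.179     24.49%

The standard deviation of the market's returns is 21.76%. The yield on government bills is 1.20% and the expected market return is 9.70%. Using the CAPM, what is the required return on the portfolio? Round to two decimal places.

7.36%

β_Granby = -0.016 × 48.92% / 21.76% = -0.0360
β_Farrow = 0.905 × 44.69% / 21.76% = 1.8587
β_Wren = 0.535 × 47.06% / 21.76% = 1.1570
β_Renshaw = 0.125 × 27.06% / 21.76% = 0.1554
β_Eskola = 0.179 × 24.49% / 21.76% = 0.2015
β_P = Σ w_i β_i = 0.22×-0.0360 + 0.26×1.8587 + 0.16×1.1570 + 0.18×0.1554 + 0.18×0.2015 = 0.7247
MRP = 9.70% − 1.20% = 8.50%
E(R_P) = R_f + β_P × MRP = 1.20% + 0.7247 × 8.50% = 7.36%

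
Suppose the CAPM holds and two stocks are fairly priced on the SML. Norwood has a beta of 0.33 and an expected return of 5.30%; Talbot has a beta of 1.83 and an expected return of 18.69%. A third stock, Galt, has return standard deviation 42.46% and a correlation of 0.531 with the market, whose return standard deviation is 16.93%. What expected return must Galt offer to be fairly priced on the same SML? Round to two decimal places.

14.24%

MRP = (18.69% − 5.30%) / (1.83 − 0.33) = 8.9267%
R_f = 5.30% − 0.33 × 8.9267% = 2.3542%
β_Galt = ρ·σ_i/σ_m = 0.531 × 42.46 / 16.93 = 1.3317
E(R_Galt) = R_f + β × MRP = 2.3542% + 1.3317 × 8.9267% = 14.24%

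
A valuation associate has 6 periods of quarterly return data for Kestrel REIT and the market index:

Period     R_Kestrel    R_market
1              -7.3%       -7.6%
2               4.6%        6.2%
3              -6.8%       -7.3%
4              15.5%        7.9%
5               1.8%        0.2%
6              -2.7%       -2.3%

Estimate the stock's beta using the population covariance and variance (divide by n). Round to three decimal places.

Mean R_i = (-7.3 + 4.6 − 6.8 + 15.5 + 1.8 − 2.7) / 6 = 0.8500%
Mean R_m = (-7.6 + 6.2 − 7.3 + 7.9 + 0.2 − 2.3) / 6 = -0.4833%
Σ(R_i − R̄_i)(R_m − R̄_m) = 265.1250  ⇒  Cov = 265.1250 / 6 = 44.1875
Σ(R_m − R̄_m)² = 215.8283  ⇒  Var(R_m) = 215.8283 / 6 = 35.9714
β = Cov / Var(R_m) = 44.1875 / 35.9714 = 1.2284

1.228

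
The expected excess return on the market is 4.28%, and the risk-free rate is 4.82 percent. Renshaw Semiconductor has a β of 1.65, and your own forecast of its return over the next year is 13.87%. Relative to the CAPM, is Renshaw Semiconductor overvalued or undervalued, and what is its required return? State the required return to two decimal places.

Required return = R_f + β·MRP = 4.82% + 1.65 × 4.28% = 11.88%
Forecast 13.87% > required 11.88% → the stock plots above the SML → undervalued.

Undervalued; required return 11.88%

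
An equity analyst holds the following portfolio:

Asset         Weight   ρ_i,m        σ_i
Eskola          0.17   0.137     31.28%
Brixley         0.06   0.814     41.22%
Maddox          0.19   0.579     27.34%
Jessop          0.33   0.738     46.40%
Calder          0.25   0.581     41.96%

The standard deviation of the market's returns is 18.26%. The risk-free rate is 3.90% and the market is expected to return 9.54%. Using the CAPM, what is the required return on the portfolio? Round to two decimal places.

11.05%

β_Eskola = 0.137 × 31.28% / 18.26% = 0.2347
β_Brixley = 0.814 × 41.22% / 18.26% = 1.8375
β_Maddox = 0.579 × 27.34% / 18.26% = 0.8669
β_Jessop = 0.738 × 46.40% / 18.26% = 1.8753
β_Calder = 0.581 × 41.96% / 18.26% = 1.3351
β_P = Σ w_i β_i = 0.17×0.2347 + 0.06×1.8375 + 0.19×0.8669 + 0.33×1.8753 + 0.25×1.3351 = 1.2675
MRP = 9.54% − 3.90% = 5.64%
E(R_P) = R_f + β_P × MRP = 3.90% + 1.2675 × 5.64% = 11.05%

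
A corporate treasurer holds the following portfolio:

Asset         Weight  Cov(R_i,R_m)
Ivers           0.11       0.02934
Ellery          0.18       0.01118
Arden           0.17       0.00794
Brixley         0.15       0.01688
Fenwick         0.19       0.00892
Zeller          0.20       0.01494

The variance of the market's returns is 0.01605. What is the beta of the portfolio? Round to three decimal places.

0.860

β_Ivers = 0.02934 / 0.01605 = 1.8280
β_Ellery = 0.01118 / 0.01605 = 0.6966
β_Arden = 0.00794 / 0.01605 = 0.4947
β_Brixley = 0.01688 / 0.01605 = 1.0517
β_Fenwick = 0.00892 / 0.01605 = 0.5558
β_Zeller = 0.01494 / 0.01605 = 0.9308
β_P = Σ w_i β_i = 0.11×1.8280 + 0.18×0.6966 + 0.17×0.4947 + 0.15×1.0517 + 0.19×0.5558 + 0.20×0.9308 = 0.8601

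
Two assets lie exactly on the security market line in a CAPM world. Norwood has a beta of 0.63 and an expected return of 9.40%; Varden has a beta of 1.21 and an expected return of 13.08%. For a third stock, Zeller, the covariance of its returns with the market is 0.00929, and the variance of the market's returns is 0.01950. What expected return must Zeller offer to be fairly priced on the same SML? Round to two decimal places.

8.43%

MRP = (13.08% − 9.40%) / (1.21 − 0.63) = 6.3448%
R_f = 9.40% − 0.63 × 6.3448% = 5.4028%
β_Zeller = Cov / Var(R_m) = 0.00929 / 0.01950 = 0.4764
E(R_Zeller) = R_f + β × MRP = 5.4028% + 0.4764 × 6.3448% = 8.43%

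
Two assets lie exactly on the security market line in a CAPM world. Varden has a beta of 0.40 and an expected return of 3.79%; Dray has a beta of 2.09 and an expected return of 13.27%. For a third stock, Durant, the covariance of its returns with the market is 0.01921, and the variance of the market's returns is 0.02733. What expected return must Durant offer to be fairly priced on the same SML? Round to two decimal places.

MRP = (13.27% − 3.79%) / (2.09 − 0.40) = 5.6095%
R_f = 3.79% − 0.40 × 5.6095% = 1.5462%
β_Durant = Cov / Var(R_m) = 0.01921 / 0.02733 = 0.7029
E(R_Durant) = R_f + β × MRP = 1.5462% + 0.7029 × 5.6095% = 5.49%

5.49%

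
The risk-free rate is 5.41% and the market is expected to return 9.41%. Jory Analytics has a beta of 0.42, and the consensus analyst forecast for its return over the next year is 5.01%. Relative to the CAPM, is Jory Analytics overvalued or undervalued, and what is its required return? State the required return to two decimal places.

MRP = 9.41% − 5.41% = 4.00%
Required return = R_f + β·MRP = 5.41% + 0.42 × 4.00% = 7.09%
Forecast 5.01% < required 7.09% → the stock plots below the SML → overvalued.

Overvalued; required return 7.09%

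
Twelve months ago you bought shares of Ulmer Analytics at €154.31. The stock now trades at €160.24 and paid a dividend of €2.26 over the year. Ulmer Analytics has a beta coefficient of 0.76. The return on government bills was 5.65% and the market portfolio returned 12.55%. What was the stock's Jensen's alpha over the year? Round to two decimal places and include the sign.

-5.59%

Realised HPR = (P1 + D1 − P0) / P0 = (160.24 + 2.26 − 154.31) / 154.31 = 8.19 / 154.31 = 5.3075%
MRP = 12.55% − 5.65% = 6.90%
CAPM required = R_f + β·MRP = 5.65% + 0.76 × 6.90% = 10.8940%
α = realised − required = 5.3075% − 10.8940% = -5.59%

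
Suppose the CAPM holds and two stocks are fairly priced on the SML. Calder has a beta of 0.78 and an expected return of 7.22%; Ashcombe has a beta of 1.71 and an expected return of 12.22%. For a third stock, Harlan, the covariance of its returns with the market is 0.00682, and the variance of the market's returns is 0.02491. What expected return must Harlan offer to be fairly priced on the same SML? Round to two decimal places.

4.50%

MRP = (12.22% − 7.22%) / (1.71 − 0.78) = 5.3763%
R_f = 7.22% − 0.78 × 5.3763% = 3.0265%
β_Harlan = Cov / Var(R_m) = 0.00682 / 0.02491 = 0.2738
E(R_Harlan) = R_f + β × MRP = 3.0265% + 0.2738 × 5.3763% = 4.50%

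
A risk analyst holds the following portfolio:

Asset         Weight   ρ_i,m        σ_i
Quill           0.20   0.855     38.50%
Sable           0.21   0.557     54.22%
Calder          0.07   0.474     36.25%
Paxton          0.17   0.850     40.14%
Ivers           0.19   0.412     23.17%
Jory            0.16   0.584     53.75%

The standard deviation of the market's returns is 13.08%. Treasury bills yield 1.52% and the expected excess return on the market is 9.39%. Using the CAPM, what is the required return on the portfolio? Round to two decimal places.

20.73%

β_Quill = 0.855 × 38.50% / 13.08% = 2.5166
β_Sable = 0.557 × 54.22% / 13.08% = 2.3089
β_Calder = 0.474 × 36.25% / 13.08% = 1.3136
β_Paxton = 0.850 × 40.14% / 13.08% = 2.6085
β_Ivers = 0.412 × 23.17% / 13.08% = 0.7298
β_Jory = 0.584 × 53.75% / 13.08% = 2.3998
β_P = Σ w_i β_i = 0.20×2.5166 + 0.21×2.3089 + 0.07×1.3136 + 0.17×2.6085 + 0.19×0.7298 + 0.16×2.3998 = 2.0462
E(R_P) = R_f + β_P × MRP = 1.52% + 2.0462 × 9.39% = 20.73%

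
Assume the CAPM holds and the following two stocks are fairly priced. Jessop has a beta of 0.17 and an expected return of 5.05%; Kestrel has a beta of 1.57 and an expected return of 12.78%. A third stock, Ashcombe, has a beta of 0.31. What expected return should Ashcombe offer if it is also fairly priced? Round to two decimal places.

5.82%

MRP (SML slope) = (12.78% − 5.05%) / (1.57 − 0.17) = 7.73% / 1.40 = 5.5214%
R_f (intercept) = 5.05% − 0.17 × 5.5214% = 4.1114%
E(R_Ashcombe) = R_f + β × MRP = 4.1114% + 0.31 × 5.5214% = 5.82%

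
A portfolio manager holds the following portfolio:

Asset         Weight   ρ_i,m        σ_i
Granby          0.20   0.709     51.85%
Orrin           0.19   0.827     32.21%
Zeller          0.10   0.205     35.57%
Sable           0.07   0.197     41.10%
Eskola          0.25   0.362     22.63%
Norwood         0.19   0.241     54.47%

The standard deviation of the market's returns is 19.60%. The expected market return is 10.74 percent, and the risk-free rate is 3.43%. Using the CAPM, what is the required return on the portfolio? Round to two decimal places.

β_Granby = 0.709 × 51.85% / 19.60% = 1.8756
β_Orrin = 0.827 × 32.21% / 19.60% = 1.3591
β_Zeller = 0.205 × 35.57% / 19.60% = 0.3720
β_Sable = 0.197 × 41.10% / 19.60% = 0.4131
β_Eskola = 0.362 × 22.63% / 19.60% = 0.4180
β_Norwood = 0.241 × 54.47% / 19.60% = 0.6698
β_P = Σ w_i β_i = 0.20×1.8756 + 0.19×1.3591 + 0.10×0.3720 + 0.07×0.4131 + 0.25×0.4180 + 0.19×0.6698 = 0.9312
MRP = 10.74% − 3.43% = 7.31%
E(R_P) = R_f + β_P × MRP = 3.43% + 0.9312 × 7.31% = 10.24%

10.24%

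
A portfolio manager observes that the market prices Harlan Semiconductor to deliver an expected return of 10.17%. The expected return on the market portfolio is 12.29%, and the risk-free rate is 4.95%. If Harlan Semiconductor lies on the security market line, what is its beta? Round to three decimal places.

MRP = 12.29% − 4.95% = 7.34%
β = (E(R) − R_f) / MRP = (10.17% − 4.95%) / 7.34% = 5.22% / 7.34% = 0.711

0.711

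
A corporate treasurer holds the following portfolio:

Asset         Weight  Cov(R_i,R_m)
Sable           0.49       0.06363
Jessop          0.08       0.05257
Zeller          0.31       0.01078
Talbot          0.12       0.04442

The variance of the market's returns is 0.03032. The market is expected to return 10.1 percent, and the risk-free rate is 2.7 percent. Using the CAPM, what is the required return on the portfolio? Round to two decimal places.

β_Sable = 0.06363 / 0.03032 = 2.0986
β_Jessop = 0.05257 / 0.03032 = 1.7338
β_Zeller = 0.01078 / 0.03032 = 0.3555
β_Talbot = 0.04442 / 0.03032 = 1.4650
β_P = Σ w_i β_i = 0.49×2.0986 + 0.08×1.7338 + 0.31×0.3555 + 0.12×1.4650 = 1.4530
MRP = 10.1% − 2.7% = 7.40%
E(R_P) = R_f + β_P × MRP = 2.7% + 1.4530 × 7.4% = 13.45%

13.45%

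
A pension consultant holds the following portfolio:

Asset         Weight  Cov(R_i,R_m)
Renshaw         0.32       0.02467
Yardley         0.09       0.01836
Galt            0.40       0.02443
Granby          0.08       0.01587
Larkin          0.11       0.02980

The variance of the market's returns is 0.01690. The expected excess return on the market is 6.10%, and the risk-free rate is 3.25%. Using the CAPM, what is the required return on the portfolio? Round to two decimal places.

β_Renshaw = 0.02467 / 0.01690 = 1.4598
β_Yardley = 0.01836 / 0.01690 = 1.0864
β_Galt = 0.02443 / 0.01690 = 1.4456
β_Granby = 0.01587 / 0.01690 = 0.9391
β_Larkin = 0.02980 / 0.01690 = 1.7633
β_P = Σ w_i β_i = 0.32×1.4598 + 0.09×1.0864 + 0.40×1.4456 + 0.08×0.9391 + 0.11×1.7633 = 1.4122
E(R_P) = R_f + β_P × MRP = 3.25% + 1.4122 × 6.10% = 11.86%

11.86%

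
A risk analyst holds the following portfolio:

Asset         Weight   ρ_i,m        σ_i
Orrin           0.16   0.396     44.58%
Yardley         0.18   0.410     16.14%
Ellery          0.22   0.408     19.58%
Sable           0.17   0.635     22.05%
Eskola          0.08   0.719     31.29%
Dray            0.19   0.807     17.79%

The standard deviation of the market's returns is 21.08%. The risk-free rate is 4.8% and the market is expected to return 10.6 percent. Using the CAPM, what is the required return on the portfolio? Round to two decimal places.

8.29%

β_Orrin = 0.396 × 44.58% / 21.08% = 0.8375
β_Yardley = 0.410 × 16.14% / 21.08% = 0.3139
β_Ellery = 0.408 × 19.58% / 21.08% = 0.3790
β_Sable = 0.635 × 22.05% / 21.08% = 0.6642
β_Eskola = 0.719 × 31.29% / 21.08% = 1.0672
β_Dray = 0.807 × 17.79% / 21.08% = 0.6810
β_P = Σ w_i β_i = 0.16×0.8375 + 0.18×0.3139 + 0.22×0.3790 + 0.17×0.6642 + 0.08×1.0672 + 0.19×0.6810 = 0.6016
MRP = 10.6% − 4.8% = 5.80%
E(R_P) = R_f + β_P × MRP = 4.8% + 0.6016 × 5.8% = 8.29%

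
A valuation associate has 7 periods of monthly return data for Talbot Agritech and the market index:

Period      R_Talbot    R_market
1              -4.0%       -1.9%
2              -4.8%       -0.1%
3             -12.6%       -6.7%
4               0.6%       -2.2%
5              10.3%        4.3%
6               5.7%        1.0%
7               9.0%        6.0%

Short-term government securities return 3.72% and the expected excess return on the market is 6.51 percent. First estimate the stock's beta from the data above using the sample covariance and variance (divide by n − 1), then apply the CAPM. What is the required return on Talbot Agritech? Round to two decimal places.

Mean R_i = (-4.0 − 4.8 − 12.6 + 0.6 + 10.3 + 5.7 + 9.0) / 7 = 0.6000%
Mean R_m = (-1.9 − 0.1 − 6.7 − 2.2 + 4.3 + 1.0 + 6.0) / 7 = 0.0571%
Σ(R_i − R̄_i)(R_m − R̄_m) = 194.9300  ⇒  Cov = 194.9300 / 6 = 32.4883
Σ(R_m − R̄_m)² = 108.8171  ⇒  Var(R_m) = 108.8171 / 6 = 18.1362
β = Cov / Var(R_m) = 32.4883 / 18.1362 = 1.7914
E(R) = R_f + β × MRP = 3.72% + 1.7914 × 6.51% = 15.38%

15.38%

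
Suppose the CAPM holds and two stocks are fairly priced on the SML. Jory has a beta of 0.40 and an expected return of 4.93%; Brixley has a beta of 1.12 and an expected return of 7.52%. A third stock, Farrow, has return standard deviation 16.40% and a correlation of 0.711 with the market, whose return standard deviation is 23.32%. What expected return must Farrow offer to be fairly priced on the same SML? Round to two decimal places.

MRP = (7.52% − 4.93%) / (1.12 − 0.40) = 3.5972%
R_f = 4.93% − 0.40 × 3.5972% = 3.4911%
β_Farrow = ρ·σ_i/σ_m = 0.711 × 16.40 / 23.32 = 0.5000
E(R_Farrow) = R_f + β × MRP = 3.4911% + 0.5000 × 3.5972% = 5.29%

5.29%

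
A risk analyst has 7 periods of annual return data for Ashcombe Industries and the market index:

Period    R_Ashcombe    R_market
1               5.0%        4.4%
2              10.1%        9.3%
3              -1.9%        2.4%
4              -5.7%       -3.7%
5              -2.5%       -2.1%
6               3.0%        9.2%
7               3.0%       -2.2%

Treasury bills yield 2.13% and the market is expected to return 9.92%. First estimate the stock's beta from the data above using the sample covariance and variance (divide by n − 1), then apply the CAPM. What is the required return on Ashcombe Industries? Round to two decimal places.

7.94%

Mean R_i = (5.0 + 10.1 − 1.9 − 5.7 − 2.5 + 3.0 + 3.0) / 7 = 1.5714%
Mean R_m = (4.4 + 9.3 + 2.4 − 3.7 − 2.1 + 9.2 − 2.2) / 7 = 2.4714%
Σ(R_i − R̄_i)(R_m − R̄_m) = 131.5243  ⇒  Cov = 131.5243 / 6 = 21.9207
Σ(R_m − R̄_m)² = 176.4343  ⇒  Var(R_m) = 176.4343 / 6 = 29.4057
β = Cov / Var(R_m) = 21.9207 / 29.4057 = 0.7455
MRP = 9.92% − 2.13% = 7.79%
E(R) = R_f + β × MRP = 2.13% + 0.7455 × 7.79% = 7.94%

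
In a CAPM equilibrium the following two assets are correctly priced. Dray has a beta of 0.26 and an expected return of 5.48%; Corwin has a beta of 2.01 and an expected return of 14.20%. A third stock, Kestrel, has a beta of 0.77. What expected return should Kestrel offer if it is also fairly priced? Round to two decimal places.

MRP (SML slope) = (14.20% − 5.48%) / (2.01 − 0.26) = 8.72% / 1.75 = 4.9829%
R_f (intercept) = 5.48% − 0.26 × 4.9829% = 4.1844%
E(R_Kestrel) = R_f + β × MRP = 4.1844% + 0.77 × 4.9829% = 8.02%

8.02%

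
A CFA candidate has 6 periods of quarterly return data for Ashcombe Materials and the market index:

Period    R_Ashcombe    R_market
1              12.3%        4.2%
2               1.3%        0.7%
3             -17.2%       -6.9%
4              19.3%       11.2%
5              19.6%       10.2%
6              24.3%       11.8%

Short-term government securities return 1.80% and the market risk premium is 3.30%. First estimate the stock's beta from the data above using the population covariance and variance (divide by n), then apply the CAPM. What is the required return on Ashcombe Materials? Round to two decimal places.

Mean R_i = (12.3 + 1.3 − 17.2 + 19.3 + 19.6 + 24.3) / 6 = 9.9333%
Mean R_m = (4.2 + 0.7 − 6.9 + 11.2 + 10.2 + 11.8) / 6 = 5.2000%
Σ(R_i − R̄_i)(R_m − R̄_m) = 564.1500  ⇒  Cov = 564.1500 / 6 = 94.0250
Σ(R_m − R̄_m)² = 272.2200  ⇒  Var(R_m) = 272.2200 / 6 = 45.3700
β = Cov / Var(R_m) = 94.0250 / 45.3700 = 2.0724
E(R) = R_f + β × MRP = 1.80% + 2.0724 × 3.30% = 8.64%

8.64%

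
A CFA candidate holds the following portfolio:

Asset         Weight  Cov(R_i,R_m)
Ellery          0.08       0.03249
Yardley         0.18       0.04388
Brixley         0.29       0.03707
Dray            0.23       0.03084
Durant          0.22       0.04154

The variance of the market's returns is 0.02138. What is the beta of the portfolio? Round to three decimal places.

1.753

β_Ellery = 0.03249 / 0.02138 = 1.5196
β_Yardley = 0.04388 / 0.02138 = 2.0524
β_Brixley = 0.03707 / 0.02138 = 1.7339
β_Dray = 0.03084 / 0.02138 = 1.4425
β_Durant = 0.04154 / 0.02138 = 1.9429
β_P = Σ w_i β_i = 0.08×1.5196 + 0.18×2.0524 + 0.29×1.7339 + 0.23×1.4425 + 0.22×1.9429 = 1.7530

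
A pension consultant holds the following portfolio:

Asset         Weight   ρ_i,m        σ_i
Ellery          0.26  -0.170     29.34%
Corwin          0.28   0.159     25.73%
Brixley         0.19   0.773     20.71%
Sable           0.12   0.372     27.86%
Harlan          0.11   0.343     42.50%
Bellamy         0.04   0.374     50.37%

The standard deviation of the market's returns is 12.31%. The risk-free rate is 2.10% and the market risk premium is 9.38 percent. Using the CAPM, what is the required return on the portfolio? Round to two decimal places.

7.05%

β_Ellery = -0.170 × 29.34% / 12.31% = -0.4052
β_Corwin = 0.159 × 25.73% / 12.31% = 0.3323
β_Brixley = 0.773 × 20.71% / 12.31% = 1.3005
β_Sable = 0.372 × 27.86% / 12.31% = 0.8419
β_Harlan = 0.343 × 42.50% / 12.31% = 1.1842
β_Bellamy = 0.374 × 50.37% / 12.31% = 1.5303
β_P = Σ w_i β_i = 0.26×-0.4052 + 0.28×0.3323 + 0.19×1.3005 + 0.12×0.8419 + 0.11×1.1842 + 0.04×1.5303 = 0.5273
E(R_P) = R_f + β_P × MRP = 2.10% + 0.5273 × 9.38% = 7.05%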